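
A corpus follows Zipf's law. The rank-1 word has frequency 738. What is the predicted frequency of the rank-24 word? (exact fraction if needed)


Zipf's law: freq(rank) = f1 / rank
f1 = 738, rank = 24
freq = 738 / 24
GCD(738, 24) = 6
Simplified: 123/4

123/4


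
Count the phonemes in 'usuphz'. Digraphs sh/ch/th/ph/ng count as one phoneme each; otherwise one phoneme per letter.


Parsing 'usuphz' greedily, digraphs first:
  'u' -> vowel phoneme (phonemes so far: 1)
  's' -> consonant phoneme (phonemes so far: 2)
  'u' -> vowel phoneme (phonemes so far: 3)
  'ph' -> digraph (1 consonant phoneme) (phonemes so far: 4)
  'z' -> consonant phoneme (phonemes so far: 5)
Total phonemes: 5

5


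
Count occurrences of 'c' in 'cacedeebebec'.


Scanning 'cacedeebebec' for 'c':
  Position 0: 'c' -> MATCH (count: 1)
  Position 2: 'c' -> MATCH (count: 2)
  Position 11: 'c' -> MATCH (count: 3)
Total occurrences of 'c': 3

3


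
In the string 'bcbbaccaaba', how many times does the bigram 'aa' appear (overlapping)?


Scanning 'bcbbaccaaba' for bigram 'aa':
  Position 0: 'bc' -> no
  Position 1: 'cb' -> no
  Position 2: 'bb' -> no
  Position 3: 'ba' -> no
  Position 4: 'ac' -> no
  Position 5: 'cc' -> no
  Position 6: 'ca' -> no
  Position 7: 'aa' -> MATCH
  Position 8: 'ab' -> no
  Position 9: 'ba' -> no
Total matches: 1

1


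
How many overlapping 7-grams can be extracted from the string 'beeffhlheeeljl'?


String 'beeffhlheeeljl' has length L = 14.
Number of overlapping n-grams = L - n + 1
Substituting: 14 - 7 + 1 = 8

8


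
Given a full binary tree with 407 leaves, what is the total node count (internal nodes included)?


Leaf nodes (terminals): 407
Internal nodes = n - 1 = 407 - 1 = 406
Total = leaves + internal = 407 + 406 = 813

813


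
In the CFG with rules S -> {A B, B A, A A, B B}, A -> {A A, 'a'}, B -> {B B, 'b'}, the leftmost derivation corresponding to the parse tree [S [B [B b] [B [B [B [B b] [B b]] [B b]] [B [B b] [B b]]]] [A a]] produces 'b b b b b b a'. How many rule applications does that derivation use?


Every bracketed nonterminal node [X ...] in the tree is produced by exactly one rule application.
Reading the tree off as a leftmost derivation:
  Step 1: S  =>  B A   (applied S -> B A)
  Step 2: B A  =>  B B A   (applied B -> B B)
  Step 3: B B A  =>  b B A   (applied B -> b)
  Step 4: b B A  =>  b B B A   (applied B -> B B)
  Step 5: b B B A  =>  b B B B A   (applied B -> B B)
  Step 6: b B B B A  =>  b B B B B A   (applied B -> B B)
  Step 7: b B B B B A  =>  b b B B B A   (applied B -> b)
  Step 8: b b B B B A  =>  b b b B B A   (applied B -> b)
  Step 9: b b b B B A  =>  b b b b B A   (applied B -> b)
  Step 10: b b b b B A  =>  b b b b B B A   (applied B -> B B)
  Step 11: b b b b B B A  =>  b b b b b B A   (applied B -> b)
  Step 12: b b b b b B A  =>  b b b b b b A   (applied B -> b)
  Step 13: b b b b b b A  =>  b b b b b b a   (applied A -> a)
Final yield: b b b b b b a
Total rewrite steps: 13

13


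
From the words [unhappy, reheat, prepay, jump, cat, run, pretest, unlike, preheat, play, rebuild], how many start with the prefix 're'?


Checking each word for prefix 're':
  'unhappy' -> no (count: 0)
  'reheat' -> YES, starts with 're' (count: 1)
  'prepay' -> no (count: 1)
  'jump' -> no (count: 1)
  'cat' -> no (count: 1)
  'run' -> no (count: 1)
  'pretest' -> no (count: 1)
  'unlike' -> no (count: 1)
  'preheat' -> no (count: 1)
  'play' -> no (count: 1)
  'rebuild' -> YES, starts with 're' (count: 2)
Total with prefix 're': 2

2


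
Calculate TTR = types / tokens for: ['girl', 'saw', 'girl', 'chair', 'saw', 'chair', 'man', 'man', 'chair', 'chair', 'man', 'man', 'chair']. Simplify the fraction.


Tokens: 13
Unique types: ('chair', 'girl', 'man', 'saw') = 4
TTR = 4/13
Already in lowest terms.

4/13


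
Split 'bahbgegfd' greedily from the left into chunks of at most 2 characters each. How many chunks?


'bahbgegfd' has 9 characters.
Chunking with max size 2:
  Chunk 1: 'ba' (positions 0-1)
  Chunk 2: 'hb' (positions 2-3)
  Chunk 3: 'ge' (positions 4-5)
  Chunk 4: 'gf' (positions 6-7)
  Chunk 5: 'd' (positions 8-8)
Total chunks: ceil(9 / 2) = 5

5


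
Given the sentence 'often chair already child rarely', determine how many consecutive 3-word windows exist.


Word trigrams from [5] words:
  Trigram 1: (often chair already)
  Trigram 2: (chair already child)
  Trigram 3: (already child rarely)
Total word trigrams: 5 - 2 = 3

3


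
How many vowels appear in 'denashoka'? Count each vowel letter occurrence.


Scanning each character of 'denashoka':
  Position 1: 'd' -> consonant (running count: 0)
  Position 2: 'e' -> vowel (running count: 1)
  Position 3: 'n' -> consonant (running count: 1)
  Position 4: 'a' -> vowel (running count: 2)
  Position 5: 's' -> consonant (running count: 2)
  Position 6: 'h' -> consonant (running count: 2)
  Position 7: 'o' -> vowel (running count: 3)
  Position 8: 'k' -> consonant (running count: 3)
  Position 9: 'a' -> vowel (running count: 4)
Total vowels: 4

4


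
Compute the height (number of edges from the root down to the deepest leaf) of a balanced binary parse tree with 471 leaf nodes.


In a balanced binary tree with n leaves the deepest leaf is ceil(log2(n)) edges below the root.
log2(471) = 8.8796
ceil(8.8796) = 9
height (edges) = 9

9


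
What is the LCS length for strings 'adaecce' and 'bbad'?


DP table for LCS of 'adaecce' and 'bbad':
       b  b  a  d
    0  0  0  0  0
  a 0  0  0  1  1
  d 0  0  0  1  2
  a 0  0  0  1  2
  e 0  0  0  1  2
  c 0  0  0  1  2
  c 0  0  0  1  2
  e 0  0  0  1  2
LCS: 'ad'
LCS length = 2

2


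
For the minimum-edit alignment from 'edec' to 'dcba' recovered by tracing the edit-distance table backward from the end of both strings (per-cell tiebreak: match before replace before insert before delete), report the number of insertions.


Edit distance = 4. Backtracking from cell (4, 4) with preference match > replace > insert > delete,
then listing the resulting alignment 'edec' -> 'dcba' left to right:
  Step 1: replace e->d
  Step 2: replace d->c
  Step 3: replace e->b
  Step 4: replace c->a
Total insertions: 0

0


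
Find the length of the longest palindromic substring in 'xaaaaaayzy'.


Scanning 'xaaaaaayzy' for palindromic substrings.
Substring at positions 1-6: 'aaaaaa'.
Check: reverse('aaaaaa') = 'aaaaaa' -> palindrome confirmed.
Neighbouring characters ('x' / 'y') break symmetry, so it cannot extend further.
No longer palindromic substring exists; longest length = 6

6


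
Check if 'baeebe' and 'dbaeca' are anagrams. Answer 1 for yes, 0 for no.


Sort characters of 'baeebe': 'abbeee'
Sort characters of 'dbaeca': 'aabcde'
Sorted forms differ -> they are NOT anagrams
Result: 0

0


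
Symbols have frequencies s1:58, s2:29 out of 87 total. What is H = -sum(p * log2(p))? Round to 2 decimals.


Computing entropy H = -sum(p_i * log2(p_i)):
  s1: p = 58/87 = 0.6667, -p*log2(p) = 0.3900
  s2: p = 29/87 = 0.3333, -p*log2(p) = 0.5283
H = sum of terms = 0.9183
Rounded to 2 decimals: 0.92

0.92


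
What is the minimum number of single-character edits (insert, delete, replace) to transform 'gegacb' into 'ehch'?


Building DP table for s1='gegacb' (len 6) and s2='ehch' (len 4):
       e  h  c  h
    0  1  2  3  4
  g 1  1  2  3  4
  e 2  1  2  3  4
  g 3  2  2  3  4
  a 4  3  3  3  4
  c 5  4  4  3  4
  b 6  5  5  4  4
Edit distance = dp[6][4] = 4

4


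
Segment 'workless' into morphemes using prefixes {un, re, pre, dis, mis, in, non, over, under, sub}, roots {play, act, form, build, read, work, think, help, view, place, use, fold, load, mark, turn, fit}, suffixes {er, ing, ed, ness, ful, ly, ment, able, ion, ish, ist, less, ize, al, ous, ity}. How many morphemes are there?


Segmenting 'workless' against the inventory:
  'work' -> root (morpheme 1)
  'less' -> suffix (morpheme 2)
Total morphemes: 2

2


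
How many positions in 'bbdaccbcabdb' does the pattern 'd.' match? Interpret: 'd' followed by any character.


Pattern: d. means 'd' followed by any character.
Scanning 'bbdaccbcabdb' position-by-position:
  Pos 0: window 'bb' -> no
  Pos 1: window 'bd' -> no
  Pos 2: window 'da' -> MATCH
  Pos 3: window 'ac' -> no
  Pos 4: window 'cc' -> no
  Pos 5: window 'cb' -> no
  Pos 6: window 'bc' -> no
  Pos 7: window 'ca' -> no
  Pos 8: window 'ab' -> no
  Pos 9: window 'bd' -> no
  Pos 10: window 'db' -> MATCH
  Pos 11: window 'b' -> no
Total matches: 2

2


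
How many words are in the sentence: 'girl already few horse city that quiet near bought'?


Counting words by splitting on spaces:
  Word 1: 'girl'
  Word 2: 'already'
  Word 3: 'few'
  Word 4: 'horse'
  Word 5: 'city'
  Word 6: 'that'
  Word 7: 'quiet'
  Word 8: 'near'
  Word 9: 'bought'
Total words: 9

9


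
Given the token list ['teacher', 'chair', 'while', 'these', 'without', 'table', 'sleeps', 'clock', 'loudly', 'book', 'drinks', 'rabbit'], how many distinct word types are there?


Listing all tokens and tracking unique types:
  Token 1: 'teacher' -> NEW (unique so far: 1)
  Token 2: 'chair' -> NEW (unique so far: 2)
  Token 3: 'while' -> NEW (unique so far: 3)
  Token 4: 'these' -> NEW (unique so far: 4)
  Token 5: 'without' -> NEW (unique so far: 5)
  Token 6: 'table' -> NEW (unique so far: 6)
  Token 7: 'sleeps' -> NEW (unique so far: 7)
  Token 8: 'clock' -> NEW (unique so far: 8)
  Token 9: 'loudly' -> NEW (unique so far: 9)
  Token 10: 'book' -> NEW (unique so far: 10)
  Token 11: 'drinks' -> NEW (unique so far: 11)
  Token 12: 'rabbit' -> NEW (unique so far: 12)
Unique types: ('book', 'chair', 'clock', 'drinks', 'loudly', 'rabbit', 'sleeps', 'table', 'teacher', 'these', 'while', 'without')
Vocabulary size: 12

12


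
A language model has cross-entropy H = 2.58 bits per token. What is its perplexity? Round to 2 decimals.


Perplexity formula: PP = 2^H
H = 2.58
PP = 2^2.58
Decompose: 2^2.58 = 2^2 * 2^0.58
2^2 = 4, 2^0.58 ~ 1.4948492
PP ~ 4 * 1.4948492 = 5.9793968
Rounded to 2 decimals: 5.98

5.98


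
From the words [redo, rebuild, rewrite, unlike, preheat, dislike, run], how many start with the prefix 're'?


Checking each word for prefix 're':
  'redo' -> YES, starts with 're' (count: 1)
  'rebuild' -> YES, starts with 're' (count: 2)
  'rewrite' -> YES, starts with 're' (count: 3)
  'unlike' -> no (count: 3)
  'preheat' -> no (count: 3)
  'dislike' -> no (count: 3)
  'run' -> no (count: 3)
Total with prefix 're': 3

3


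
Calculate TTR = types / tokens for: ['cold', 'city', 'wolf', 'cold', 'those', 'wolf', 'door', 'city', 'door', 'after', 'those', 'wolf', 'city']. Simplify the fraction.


Tokens: 13
Unique types: ('after', 'city', 'cold', 'door', 'those', 'wolf') = 6
TTR = 6/13
Already in lowest terms.

6/13


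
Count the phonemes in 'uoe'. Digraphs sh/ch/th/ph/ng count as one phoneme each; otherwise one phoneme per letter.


Parsing 'uoe' greedily, digraphs first:
  'u' -> vowel phoneme (phonemes so far: 1)
  'o' -> vowel phoneme (phonemes so far: 2)
  'e' -> vowel phoneme (phonemes so far: 3)
Total phonemes: 3

3


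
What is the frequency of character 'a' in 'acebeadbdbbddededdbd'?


Scanning 'acebeadbdbbddededdbd' for 'a':
  Position 0: 'a' -> MATCH (count: 1)
  Position 5: 'a' -> MATCH (count: 2)
Total occurrences of 'a': 2

2


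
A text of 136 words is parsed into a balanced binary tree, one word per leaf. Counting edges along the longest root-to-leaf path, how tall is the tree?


In a balanced binary tree with n leaves the deepest leaf is ceil(log2(n)) edges below the root.
log2(136) = 7.0875
ceil(7.0875) = 8
height (edges) = 8

8


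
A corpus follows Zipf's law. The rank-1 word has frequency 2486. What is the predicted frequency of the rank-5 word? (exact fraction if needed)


Zipf's law: freq(rank) = f1 / rank
f1 = 2486, rank = 5
freq = 2486 / 5
GCD(2486, 5) = 1
Simplified: 2486/5

2486/5


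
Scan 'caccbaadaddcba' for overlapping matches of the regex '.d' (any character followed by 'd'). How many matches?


Pattern: .d means any character followed by 'd'.
Scanning 'caccbaadaddcba' position-by-position:
  Pos 0: window 'ca' -> no
  Pos 1: window 'ac' -> no
  Pos 2: window 'cc' -> no
  Pos 3: window 'cb' -> no
  Pos 4: window 'ba' -> no
  Pos 5: window 'aa' -> no
  Pos 6: window 'ad' -> MATCH
  Pos 7: window 'da' -> no
  Pos 8: window 'ad' -> MATCH
  Pos 9: window 'dd' -> MATCH
  Pos 10: window 'dc' -> no
  Pos 11: window 'cb' -> no
  Pos 12: window 'ba' -> no
  Pos 13: window 'a' -> no
Total matches: 3

3


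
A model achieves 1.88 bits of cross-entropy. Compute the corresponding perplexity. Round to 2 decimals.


Perplexity formula: PP = 2^H
H = 1.88
PP = 2^1.88
Decompose: 2^1.88 = 2^1 * 2^0.88
2^1 = 2, 2^0.88 ~ 1.8403753
PP ~ 2 * 1.8403753 = 3.6807506
Rounded to 2 decimals: 3.68

3.68


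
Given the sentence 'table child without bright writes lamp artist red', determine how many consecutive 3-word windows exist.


Word trigrams from [8] words:
  Trigram 1: (table child without)
  Trigram 2: (child without bright)
  Trigram 3: (without bright writes)
  Trigram 4: (bright writes lamp)
  Trigram 5: (writes lamp artist)
  Trigram 6: (lamp artist red)
Total word trigrams: 8 - 2 = 6

6


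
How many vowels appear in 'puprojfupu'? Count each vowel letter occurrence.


Scanning each character of 'puprojfupu':
  Position 1: 'p' -> consonant (running count: 0)
  Position 2: 'u' -> vowel (running count: 1)
  Position 3: 'p' -> consonant (running count: 1)
  Position 4: 'r' -> consonant (running count: 1)
  Position 5: 'o' -> vowel (running count: 2)
  Position 6: 'j' -> consonant (running count: 2)
  Position 7: 'f' -> consonant (running count: 2)
  Position 8: 'u' -> vowel (running count: 3)
  Position 9: 'p' -> consonant (running count: 3)
  Position 10: 'u' -> vowel (running count: 4)
Total vowels: 4

4


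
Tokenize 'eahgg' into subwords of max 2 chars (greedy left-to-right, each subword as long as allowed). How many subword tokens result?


'eahgg' has 5 characters.
Chunking with max size 2:
  Chunk 1: 'ea' (positions 0-1)
  Chunk 2: 'hg' (positions 2-3)
  Chunk 3: 'g' (positions 4-4)
Total chunks: ceil(5 / 2) = 3

3


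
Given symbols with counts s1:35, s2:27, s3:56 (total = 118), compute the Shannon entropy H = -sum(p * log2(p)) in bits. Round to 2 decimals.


Computing entropy H = -sum(p_i * log2(p_i)):
  s1: p = 35/118 = 0.2966, -p*log2(p) = 0.5201
  s2: p = 27/118 = 0.2288, -p*log2(p) = 0.4869
  s3: p = 56/118 = 0.4746, -p*log2(p) = 0.5103
H = sum of terms = 1.5173
Rounded to 2 decimals: 1.52

1.52


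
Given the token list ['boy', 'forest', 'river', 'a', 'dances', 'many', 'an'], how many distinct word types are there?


Listing all tokens and tracking unique types:
  Token 1: 'boy' -> NEW (unique so far: 1)
  Token 2: 'forest' -> NEW (unique so far: 2)
  Token 3: 'river' -> NEW (unique so far: 3)
  Token 4: 'a' -> NEW (unique so far: 4)
  Token 5: 'dances' -> NEW (unique so far: 5)
  Token 6: 'many' -> NEW (unique so far: 6)
  Token 7: 'an' -> NEW (unique so far: 7)
Unique types: ('a', 'an', 'boy', 'dances', 'forest', 'many', 'river')
Vocabulary size: 7

7


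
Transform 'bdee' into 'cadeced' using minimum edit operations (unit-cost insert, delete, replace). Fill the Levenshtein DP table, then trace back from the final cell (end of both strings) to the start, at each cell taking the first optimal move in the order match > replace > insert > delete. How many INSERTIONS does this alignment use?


Edit distance = 4. Backtracking from cell (4, 7) with preference match > replace > insert > delete,
then listing the resulting alignment 'bdee' -> 'cadeced' left to right:
  Step 1: insert 'c' [insertion #1]
  Step 2: replace b->a
  Step 3: keep 'd'
  Step 4: keep 'e'
  Step 5: insert 'c' [insertion #2]
  Step 6: keep 'e'
  Step 7: insert 'd' [insertion #3]
Total insertions: 3

3


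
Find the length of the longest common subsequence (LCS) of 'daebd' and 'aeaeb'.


DP table for LCS of 'daebd' and 'aeaeb':
       a  e  a  e  b
    0  0  0  0  0  0
  d 0  0  0  0  0  0
  a 0  1  1  1  1  1
  e 0  1  2  2  2  2
  b 0  1  2  2  2  3
  d 0  1  2  2  2  3
LCS: 'aeb'
LCS length = 3

3


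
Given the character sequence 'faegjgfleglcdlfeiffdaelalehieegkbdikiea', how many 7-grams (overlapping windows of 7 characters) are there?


String 'faegjgfleglcdlfeiffdaelalehieegkbdikiea' has length L = 39.
Number of overlapping n-grams = L - n + 1
Substituting: 39 - 7 + 1 = 33

33


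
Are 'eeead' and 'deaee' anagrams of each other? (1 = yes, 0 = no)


Sort characters of 'eeead': 'adeee'
Sort characters of 'deaee': 'adeee'
Sorted forms match -> they ARE anagrams
Result: 1

1


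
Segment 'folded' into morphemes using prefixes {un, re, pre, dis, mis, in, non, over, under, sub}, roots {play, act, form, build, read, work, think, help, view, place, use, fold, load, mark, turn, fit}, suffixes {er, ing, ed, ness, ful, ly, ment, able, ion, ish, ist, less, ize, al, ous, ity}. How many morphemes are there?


Segmenting 'folded' against the inventory:
  'fold' -> root (morpheme 1)
  'ed' -> suffix (morpheme 2)
Total morphemes: 2

2


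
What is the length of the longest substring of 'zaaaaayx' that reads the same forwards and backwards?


Scanning 'zaaaaayx' for palindromic substrings.
Substring at positions 1-5: 'aaaaa'.
Check: reverse('aaaaa') = 'aaaaa' -> palindrome confirmed.
Neighbouring characters ('z' / 'y') break symmetry, so it cannot extend further.
No longer palindromic substring exists; longest length = 5

5


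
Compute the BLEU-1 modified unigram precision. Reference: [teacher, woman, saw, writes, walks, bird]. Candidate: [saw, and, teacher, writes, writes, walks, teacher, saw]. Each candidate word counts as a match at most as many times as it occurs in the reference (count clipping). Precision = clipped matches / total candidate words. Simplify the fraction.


Reference word counts: {'bird': 1, 'saw': 1, 'teacher': 1, 'walks': 1, 'woman': 1, 'writes': 1}
Checking each candidate word (with clipping):
  'saw' -> in reference (ref count 1, used 1/1) -> match (matches: 1)
  'and' -> not in reference -> no match (matches: 1)
  'teacher' -> in reference (ref count 1, used 1/1) -> match (matches: 2)
  'writes' -> in reference (ref count 1, used 1/1) -> match (matches: 3)
  'writes' -> ref count 1 already used up (1/1) -> clipped, no match (matches: 3)
  'walks' -> in reference (ref count 1, used 1/1) -> match (matches: 4)
  'teacher' -> ref count 1 already used up (1/1) -> clipped, no match (matches: 4)
  'saw' -> ref count 1 already used up (1/1) -> clipped, no match (matches: 4)
Clipped matches: 4, Candidate length: 8
Precision = 4/8 = 1/2

1/2


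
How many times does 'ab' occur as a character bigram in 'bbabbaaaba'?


Scanning 'bbabbaaaba' for bigram 'ab':
  Position 0: 'bb' -> no
  Position 1: 'ba' -> no
  Position 2: 'ab' -> MATCH
  Position 3: 'bb' -> no
  Position 4: 'ba' -> no
  Position 5: 'aa' -> no
  Position 6: 'aa' -> no
  Position 7: 'ab' -> MATCH
  Position 8: 'ba' -> no
Total matches: 2

2


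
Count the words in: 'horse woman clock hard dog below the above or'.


Counting words by splitting on spaces:
  Word 1: 'horse'
  Word 2: 'woman'
  Word 3: 'clock'
  Word 4: 'hard'
  Word 5: 'dog'
  Word 6: 'below'
  Word 7: 'the'
  Word 8: 'above'
  Word 9: 'or'
Total words: 9

9


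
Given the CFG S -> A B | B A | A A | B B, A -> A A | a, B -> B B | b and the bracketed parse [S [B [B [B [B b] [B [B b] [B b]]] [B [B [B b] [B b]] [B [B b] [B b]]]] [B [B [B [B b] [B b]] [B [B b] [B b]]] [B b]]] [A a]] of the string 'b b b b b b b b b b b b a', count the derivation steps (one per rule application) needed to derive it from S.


Every bracketed nonterminal node [X ...] in the tree is produced by exactly one rule application.
Reading the tree off as a leftmost derivation:
  Step 1: S  =>  B A   (applied S -> B A)
  Step 2: B A  =>  B B A   (applied B -> B B)
  Step 3: B B A  =>  B B B A   (applied B -> B B)
  Step 4: B B B A  =>  B B B B A   (applied B -> B B)
  Step 5: B B B B A  =>  b B B B A   (applied B -> b)
  Step 6: b B B B A  =>  b B B B B A   (applied B -> B B)
  Step 7: b B B B B A  =>  b b B B B A   (applied B -> b)
  Step 8: b b B B B A  =>  b b b B B A   (applied B -> b)
  Step 9: b b b B B A  =>  b b b B B B A   (applied B -> B B)
  Step 10: b b b B B B A  =>  b b b B B B B A   (applied B -> B B)
  Step 11: b b b B B B B A  =>  b b b b B B B A   (applied B -> b)
  Step 12: b b b b B B B A  =>  b b b b b B B A   (applied B -> b)
  Step 13: b b b b b B B A  =>  b b b b b B B B A   (applied B -> B B)
  Step 14: b b b b b B B B A  =>  b b b b b b B B A   (applied B -> b)
  Step 15: b b b b b b B B A  =>  b b b b b b b B A   (applied B -> b)
  Step 16: b b b b b b b B A  =>  b b b b b b b B B A   (applied B -> B B)
  Step 17: b b b b b b b B B A  =>  b b b b b b b B B B A   (applied B -> B B)
  Step 18: b b b b b b b B B B A  =>  b b b b b b b B B B B A   (applied B -> B B)
  Step 19: b b b b b b b B B B B A  =>  b b b b b b b b B B B A   (applied B -> b)
  Step 20: b b b b b b b b B B B A  =>  b b b b b b b b b B B A   (applied B -> b)
  Step 21: b b b b b b b b b B B A  =>  b b b b b b b b b B B B A   (applied B -> B B)
  Step 22: b b b b b b b b b B B B A  =>  b b b b b b b b b b B B A   (applied B -> b)
  Step 23: b b b b b b b b b b B B A  =>  b b b b b b b b b b b B A   (applied B -> b)
  Step 24: b b b b b b b b b b b B A  =>  b b b b b b b b b b b b A   (applied B -> b)
  Step 25: b b b b b b b b b b b b A  =>  b b b b b b b b b b b b a   (applied A -> a)
Final yield: b b b b b b b b b b b b a
Total rewrite steps: 25

25


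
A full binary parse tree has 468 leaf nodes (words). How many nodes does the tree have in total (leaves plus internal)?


Leaf nodes (terminals): 468
Internal nodes = n - 1 = 468 - 1 = 467
Total = leaves + internal = 468 + 467 = 935

935


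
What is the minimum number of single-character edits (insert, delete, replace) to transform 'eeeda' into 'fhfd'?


Building DP table for s1='eeeda' (len 5) and s2='fhfd' (len 4):
       f  h  f  d
    0  1  2  3  4
  e 1  1  2  3  4
  e 2  2  2  3  4
  e 3  3  3  3  4
  d 4  4  4  4  3
  a 5  5  5  5  4
Edit distance = dp[5][4] = 4

4


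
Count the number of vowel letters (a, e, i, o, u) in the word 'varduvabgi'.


Scanning each character of 'varduvabgi':
  Position 1: 'v' -> consonant (running count: 0)
  Position 2: 'a' -> vowel (running count: 1)
  Position 3: 'r' -> consonant (running count: 1)
  Position 4: 'd' -> consonant (running count: 1)
  Position 5: 'u' -> vowel (running count: 2)
  Position 6: 'v' -> consonant (running count: 2)
  Position 7: 'a' -> vowel (running count: 3)
  Position 8: 'b' -> consonant (running count: 3)
  Position 9: 'g' -> consonant (running count: 3)
  Position 10: 'i' -> vowel (running count: 4)
Total vowels: 4

4


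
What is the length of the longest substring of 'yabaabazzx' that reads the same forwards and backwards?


Scanning 'yabaabazzx' for palindromic substrings.
Substring at positions 1-6: 'abaaba'.
Check: reverse('abaaba') = 'abaaba' -> palindrome confirmed.
Neighbouring characters ('y' / 'z') break symmetry, so it cannot extend further.
No longer palindromic substring exists; longest length = 6

6


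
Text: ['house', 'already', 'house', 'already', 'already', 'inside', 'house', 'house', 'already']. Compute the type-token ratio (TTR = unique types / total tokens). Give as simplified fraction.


Tokens: 9
Unique types: ('already', 'house', 'inside') = 3
TTR = 3/9
Simplify: divide both by 3 -> 1/3
TTR = 1/3

1/3


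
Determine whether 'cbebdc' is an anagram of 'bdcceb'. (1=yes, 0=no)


Sort characters of 'cbebdc': 'bbccde'
Sort characters of 'bdcceb': 'bbccde'
Sorted forms match -> they ARE anagrams
Result: 1

1


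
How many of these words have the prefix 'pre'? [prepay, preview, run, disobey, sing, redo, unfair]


Checking each word for prefix 'pre':
  'prepay' -> YES, starts with 'pre' (count: 1)
  'preview' -> YES, starts with 'pre' (count: 2)
  'run' -> no (count: 2)
  'disobey' -> no (count: 2)
  'sing' -> no (count: 2)
  'redo' -> no (count: 2)
  'unfair' -> no (count: 2)
Total with prefix 'pre': 2

2


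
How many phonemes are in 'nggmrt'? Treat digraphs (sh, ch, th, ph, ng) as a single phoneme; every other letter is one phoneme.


Parsing 'nggmrt' greedily, digraphs first:
  'ng' -> digraph (1 consonant phoneme) (phonemes so far: 1)
  'g' -> consonant phoneme (phonemes so far: 2)
  'm' -> consonant phoneme (phonemes so far: 3)
  'r' -> consonant phoneme (phonemes so far: 4)
  't' -> consonant phoneme (phonemes so far: 5)
Total phonemes: 5

5


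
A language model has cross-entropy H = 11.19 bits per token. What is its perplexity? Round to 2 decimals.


Perplexity formula: PP = 2^H
H = 11.19
PP = 2^11.19
Decompose: 2^11.19 = 2^11 * 2^0.19
2^11 = 2048, 2^0.19 ~ 1.1407637
PP ~ 2048 * 1.1407637 = 2336.2840576
Rounded to 2 decimals: 2336.28

2336.28


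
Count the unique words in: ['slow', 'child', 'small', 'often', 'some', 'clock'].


Listing all tokens and tracking unique types:
  Token 1: 'slow' -> NEW (unique so far: 1)
  Token 2: 'child' -> NEW (unique so far: 2)
  Token 3: 'small' -> NEW (unique so far: 3)
  Token 4: 'often' -> NEW (unique so far: 4)
  Token 5: 'some' -> NEW (unique so far: 5)
  Token 6: 'clock' -> NEW (unique so far: 6)
Unique types: ('child', 'clock', 'often', 'slow', 'small', 'some')
Vocabulary size: 6

6


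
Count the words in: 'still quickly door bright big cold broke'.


Counting words by splitting on spaces:
  Word 1: 'still'
  Word 2: 'quickly'
  Word 3: 'door'
  Word 4: 'bright'
  Word 5: 'big'
  Word 6: 'cold'
  Word 7: 'broke'
Total words: 7

7


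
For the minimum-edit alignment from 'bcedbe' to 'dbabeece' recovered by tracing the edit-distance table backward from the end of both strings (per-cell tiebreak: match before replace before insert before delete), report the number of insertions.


Edit distance = 5. Backtracking from cell (6, 8) with preference match > replace > insert > delete,
then listing the resulting alignment 'bcedbe' -> 'dbabeece' left to right:
  Step 1: insert 'd' [insertion #1]
  Step 2: keep 'b'
  Step 3: insert 'a' [insertion #2]
  Step 4: replace c->b
  Step 5: keep 'e'
  Step 6: replace d->e
  Step 7: replace b->c
  Step 8: keep 'e'
Total insertions: 2

2


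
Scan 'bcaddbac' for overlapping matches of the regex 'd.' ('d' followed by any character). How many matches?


Pattern: d. means 'd' followed by any character.
Scanning 'bcaddbac' position-by-position:
  Pos 0: window 'bc' -> no
  Pos 1: window 'ca' -> no
  Pos 2: window 'ad' -> no
  Pos 3: window 'dd' -> MATCH
  Pos 4: window 'db' -> MATCH
  Pos 5: window 'ba' -> no
  Pos 6: window 'ac' -> no
  Pos 7: window 'c' -> no
Total matches: 2

2


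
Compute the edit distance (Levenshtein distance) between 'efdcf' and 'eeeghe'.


Building DP table for s1='efdcf' (len 5) and s2='eeeghe' (len 6):
       e  e  e  g  h  e
    0  1  2  3  4  5  6
  e 1  0  1  2  3  4  5
  f 2  1  1  2  3  4  5
  d 3  2  2  2  3  4  5
  c 4  3  3  3  3  4  5
  f 5  4  4  4  4  4  5
Edit distance = dp[5][6] = 5

5


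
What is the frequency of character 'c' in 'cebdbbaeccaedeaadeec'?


Scanning 'cebdbbaeccaedeaadeec' for 'c':
  Position 0: 'c' -> MATCH (count: 1)
  Position 8: 'c' -> MATCH (count: 2)
  Position 9: 'c' -> MATCH (count: 3)
  Position 19: 'c' -> MATCH (count: 4)
Total occurrences of 'c': 4

4


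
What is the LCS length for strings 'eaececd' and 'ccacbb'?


DP table for LCS of 'eaececd' and 'ccacbb':
       c  c  a  c  b  b
    0  0  0  0  0  0  0
  e 0  0  0  0  0  0  0
  a 0  0  0  1  1  1  1
  e 0  0  0  1  1  1  1
  c 0  1  1  1  2  2  2
  e 0  1  1  1  2  2  2
  c 0  1  2  2  2  2  2
  d 0  1  2  2  2  2  2
LCS: 'ac'
LCS length = 2

2


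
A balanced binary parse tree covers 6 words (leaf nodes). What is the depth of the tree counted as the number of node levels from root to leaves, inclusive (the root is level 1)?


In a balanced binary tree with n leaves the deepest leaf is ceil(log2(n)) edges below the root,
so counting node levels inclusive of root and leaves gives ceil(log2(n)) + 1 levels.
log2(6) = 2.5850
ceil(2.5850) = 3
levels = 3 + 1 = 4

4


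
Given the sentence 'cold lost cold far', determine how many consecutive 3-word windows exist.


Word trigrams from [4] words:
  Trigram 1: (cold lost cold)
  Trigram 2: (lost cold far)
Total word trigrams: 4 - 2 = 2

2


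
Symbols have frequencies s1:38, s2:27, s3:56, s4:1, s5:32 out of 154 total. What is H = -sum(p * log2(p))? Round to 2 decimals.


Computing entropy H = -sum(p_i * log2(p_i)):
  s1: p = 38/154 = 0.2468, -p*log2(p) = 0.4982
  s2: p = 27/154 = 0.1753, -p*log2(p) = 0.4404
  s3: p = 56/154 = 0.3636, -p*log2(p) = 0.5307
  s4: p = 1/154 = 0.0065, -p*log2(p) = 0.0472
  s5: p = 32/154 = 0.2078, -p*log2(p) = 0.4710
H = sum of terms = 1.9875
Rounded to 2 decimals: 1.99

1.99


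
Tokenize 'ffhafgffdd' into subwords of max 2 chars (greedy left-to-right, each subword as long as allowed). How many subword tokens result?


'ffhafgffdd' has 10 characters.
Chunking with max size 2:
  Chunk 1: 'ff' (positions 0-1)
  Chunk 2: 'ha' (positions 2-3)
  Chunk 3: 'fg' (positions 4-5)
  Chunk 4: 'ff' (positions 6-7)
  Chunk 5: 'dd' (positions 8-9)
Total chunks: ceil(10 / 2) = 5

5


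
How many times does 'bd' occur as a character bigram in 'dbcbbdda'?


Scanning 'dbcbbdda' for bigram 'bd':
  Position 0: 'db' -> no
  Position 1: 'bc' -> no
  Position 2: 'cb' -> no
  Position 3: 'bb' -> no
  Position 4: 'bd' -> MATCH
  Position 5: 'dd' -> no
  Position 6: 'da' -> no
Total matches: 1

1


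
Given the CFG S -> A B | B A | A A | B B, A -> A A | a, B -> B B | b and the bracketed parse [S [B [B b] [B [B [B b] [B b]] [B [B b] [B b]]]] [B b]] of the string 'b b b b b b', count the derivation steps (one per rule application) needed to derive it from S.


Every bracketed nonterminal node [X ...] in the tree is produced by exactly one rule application.
Reading the tree off as a leftmost derivation:
  Step 1: S  =>  B B   (applied S -> B B)
  Step 2: B B  =>  B B B   (applied B -> B B)
  Step 3: B B B  =>  b B B   (applied B -> b)
  Step 4: b B B  =>  b B B B   (applied B -> B B)
  Step 5: b B B B  =>  b B B B B   (applied B -> B B)
  Step 6: b B B B B  =>  b b B B B   (applied B -> b)
  Step 7: b b B B B  =>  b b b B B   (applied B -> b)
  Step 8: b b b B B  =>  b b b B B B   (applied B -> B B)
  Step 9: b b b B B B  =>  b b b b B B   (applied B -> b)
  Step 10: b b b b B B  =>  b b b b b B   (applied B -> b)
  Step 11: b b b b b B  =>  b b b b b b   (applied B -> b)
Final yield: b b b b b b
Total rewrite steps: 11

11


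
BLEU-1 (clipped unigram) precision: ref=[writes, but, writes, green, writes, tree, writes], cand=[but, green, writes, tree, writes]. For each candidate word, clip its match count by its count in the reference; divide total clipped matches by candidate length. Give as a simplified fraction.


Reference word counts: {'but': 1, 'green': 1, 'tree': 1, 'writes': 4}
Checking each candidate word (with clipping):
  'but' -> in reference (ref count 1, used 1/1) -> match (matches: 1)
  'green' -> in reference (ref count 1, used 1/1) -> match (matches: 2)
  'writes' -> in reference (ref count 4, used 1/4) -> match (matches: 3)
  'tree' -> in reference (ref count 1, used 1/1) -> match (matches: 4)
  'writes' -> in reference (ref count 4, used 2/4) -> match (matches: 5)
Clipped matches: 5, Candidate length: 5
Precision = 5/5 = 1

1


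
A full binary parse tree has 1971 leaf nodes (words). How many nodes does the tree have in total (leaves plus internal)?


Leaf nodes (terminals): 1971
Internal nodes = n - 1 = 1971 - 1 = 1970
Total = leaves + internal = 1971 + 1970 = 3941

3941


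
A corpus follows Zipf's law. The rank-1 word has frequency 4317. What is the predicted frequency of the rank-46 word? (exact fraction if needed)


Zipf's law: freq(rank) = f1 / rank
f1 = 4317, rank = 46
freq = 4317 / 46
GCD(4317, 46) = 1
Simplified: 4317/46

4317/46


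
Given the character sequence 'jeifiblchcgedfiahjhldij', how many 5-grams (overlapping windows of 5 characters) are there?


String 'jeifiblchcgedfiahjhldij' has length L = 23.
Number of overlapping n-grams = L - n + 1
Substituting: 23 - 5 + 1 = 19

19


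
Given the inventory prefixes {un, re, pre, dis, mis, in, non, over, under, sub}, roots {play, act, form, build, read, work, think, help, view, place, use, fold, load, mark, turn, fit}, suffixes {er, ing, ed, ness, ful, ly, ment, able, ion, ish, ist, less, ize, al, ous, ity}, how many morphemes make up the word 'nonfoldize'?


Segmenting 'nonfoldize' against the inventory:
  'non' -> prefix (morpheme 1)
  'fold' -> root (morpheme 2)
  'ize' -> suffix (morpheme 3)
Total morphemes: 3

3


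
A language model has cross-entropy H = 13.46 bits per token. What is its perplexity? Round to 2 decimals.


Perplexity formula: PP = 2^H
H = 13.46
PP = 2^13.46
Decompose: 2^13.46 = 2^13 * 2^0.46
2^13 = 8192, 2^0.46 ~ 1.3755418
PP ~ 8192 * 1.3755418 = 11268.4384256
Rounded to 2 decimals: 11268.44

11268.44


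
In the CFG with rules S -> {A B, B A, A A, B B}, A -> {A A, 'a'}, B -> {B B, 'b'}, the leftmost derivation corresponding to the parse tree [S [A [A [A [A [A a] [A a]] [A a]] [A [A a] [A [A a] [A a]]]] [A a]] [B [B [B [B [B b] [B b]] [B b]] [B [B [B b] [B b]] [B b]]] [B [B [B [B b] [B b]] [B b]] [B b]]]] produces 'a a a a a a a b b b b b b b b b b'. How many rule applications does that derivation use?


Every bracketed nonterminal node [X ...] in the tree is produced by exactly one rule application.
Reading the tree off as a leftmost derivation:
  Step 1: S  =>  A B   (applied S -> A B)
  Step 2: A B  =>  A A B   (applied A -> A A)
  Step 3: A A B  =>  A A A B   (applied A -> A A)
  Step 4: A A A B  =>  A A A A B   (applied A -> A A)
  Step 5: A A A A B  =>  A A A A A B   (applied A -> A A)
  Step 6: A A A A A B  =>  a A A A A B   (applied A -> a)
  Step 7: a A A A A B  =>  a a A A A B   (applied A -> a)
  Step 8: a a A A A B  =>  a a a A A B   (applied A -> a)
  Step 9: a a a A A B  =>  a a a A A A B   (applied A -> A A)
  Step 10: a a a A A A B  =>  a a a a A A B   (applied A -> a)
  Step 11: a a a a A A B  =>  a a a a A A A B   (applied A -> A A)
  Step 12: a a a a A A A B  =>  a a a a a A A B   (applied A -> a)
  Step 13: a a a a a A A B  =>  a a a a a a A B   (applied A -> a)
  Step 14: a a a a a a A B  =>  a a a a a a a B   (applied A -> a)
  Step 15: a a a a a a a B  =>  a a a a a a a B B   (applied B -> B B)
  Step 16: a a a a a a a B B  =>  a a a a a a a B B B   (applied B -> B B)
  Step 17: a a a a a a a B B B  =>  a a a a a a a B B B B   (applied B -> B B)
  Step 18: a a a a a a a B B B B  =>  a a a a a a a B B B B B   (applied B -> B B)
  Step 19: a a a a a a a B B B B B  =>  a a a a a a a b B B B B   (applied B -> b)
  Step 20: a a a a a a a b B B B B  =>  a a a a a a a b b B B B   (applied B -> b)
  Step 21: a a a a a a a b b B B B  =>  a a a a a a a b b b B B   (applied B -> b)
  Step 22: a a a a a a a b b b B B  =>  a a a a a a a b b b B B B   (applied B -> B B)
  Step 23: a a a a a a a b b b B B B  =>  a a a a a a a b b b B B B B   (applied B -> B B)
  Step 24: a a a a a a a b b b B B B B  =>  a a a a a a a b b b b B B B   (applied B -> b)
  Step 25: a a a a a a a b b b b B B B  =>  a a a a a a a b b b b b B B   (applied B -> b)
  Step 26: a a a a a a a b b b b b B B  =>  a a a a a a a b b b b b b B   (applied B -> b)
  Step 27: a a a a a a a b b b b b b B  =>  a a a a a a a b b b b b b B B   (applied B -> B B)
  Step 28: a a a a a a a b b b b b b B B  =>  a a a a a a a b b b b b b B B B   (applied B -> B B)
  Step 29: a a a a a a a b b b b b b B B B  =>  a a a a a a a b b b b b b B B B B   (applied B -> B B)
  Step 30: a a a a a a a b b b b b b B B B B  =>  a a a a a a a b b b b b b b B B B   (applied B -> b)
  Step 31: a a a a a a a b b b b b b b B B B  =>  a a a a a a a b b b b b b b b B B   (applied B -> b)
  Step 32: a a a a a a a b b b b b b b b B B  =>  a a a a a a a b b b b b b b b b B   (applied B -> b)
  Step 33: a a a a a a a b b b b b b b b b B  =>  a a a a a a a b b b b b b b b b b   (applied B -> b)
Final yield: a a a a a a a b b b b b b b b b b
Total rewrite steps: 33

33


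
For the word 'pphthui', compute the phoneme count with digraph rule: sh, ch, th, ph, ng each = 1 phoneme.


Parsing 'pphthui' greedily, digraphs first:
  'p' -> consonant phoneme (phonemes so far: 1)
  'ph' -> digraph (1 consonant phoneme) (phonemes so far: 2)
  'th' -> digraph (1 consonant phoneme) (phonemes so far: 3)
  'u' -> vowel phoneme (phonemes so far: 4)
  'i' -> vowel phoneme (phonemes so far: 5)
Total phonemes: 5

5


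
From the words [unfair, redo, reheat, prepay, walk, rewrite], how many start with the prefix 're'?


Checking each word for prefix 're':
  'unfair' -> no (count: 0)
  'redo' -> YES, starts with 're' (count: 1)
  'reheat' -> YES, starts with 're' (count: 2)
  'prepay' -> no (count: 2)
  'walk' -> no (count: 2)
  'rewrite' -> YES, starts with 're' (count: 3)
Total with prefix 're': 3

3


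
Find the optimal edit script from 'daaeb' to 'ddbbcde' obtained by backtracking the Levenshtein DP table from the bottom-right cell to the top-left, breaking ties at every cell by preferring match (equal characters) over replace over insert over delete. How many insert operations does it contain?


Edit distance = 6. Backtracking from cell (5, 7) with preference match > replace > insert > delete,
then listing the resulting alignment 'daaeb' -> 'ddbbcde' left to right:
  Step 1: insert 'd' [insertion #1]
  Step 2: keep 'd'
  Step 3: insert 'b' [insertion #2]
  Step 4: replace a->b
  Step 5: replace a->c
  Step 6: replace e->d
  Step 7: replace b->e
Total insertions: 2

2


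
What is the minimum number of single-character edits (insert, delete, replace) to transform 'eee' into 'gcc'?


Building DP table for s1='eee' (len 3) and s2='gcc' (len 3):
       g  c  c
    0  1  2  3
  e 1  1  2  3
  e 2  2  2  3
  e 3  3  3  3
Edit distance = dp[3][3] = 3

3


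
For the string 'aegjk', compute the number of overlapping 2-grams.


String 'aegjk' has length L = 5.
Number of overlapping n-grams = L - n + 1
Substituting: 5 - 2 + 1 = 4

4


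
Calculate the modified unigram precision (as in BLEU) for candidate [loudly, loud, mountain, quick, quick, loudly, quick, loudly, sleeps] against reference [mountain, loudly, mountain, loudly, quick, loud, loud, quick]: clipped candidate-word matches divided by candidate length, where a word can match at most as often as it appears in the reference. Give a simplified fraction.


Reference word counts: {'loud': 2, 'loudly': 2, 'mountain': 2, 'quick': 2}
Checking each candidate word (with clipping):
  'loudly' -> in reference (ref count 2, used 1/2) -> match (matches: 1)
  'loud' -> in reference (ref count 2, used 1/2) -> match (matches: 2)
  'mountain' -> in reference (ref count 2, used 1/2) -> match (matches: 3)
  'quick' -> in reference (ref count 2, used 1/2) -> match (matches: 4)
  'quick' -> in reference (ref count 2, used 2/2) -> match (matches: 5)
  'loudly' -> in reference (ref count 2, used 2/2) -> match (matches: 6)
  'quick' -> ref count 2 already used up (2/2) -> clipped, no match (matches: 6)
  'loudly' -> ref count 2 already used up (2/2) -> clipped, no match (matches: 6)
  'sleeps' -> not in reference -> no match (matches: 6)
Clipped matches: 6, Candidate length: 9
Precision = 6/9 = 2/3

2/3


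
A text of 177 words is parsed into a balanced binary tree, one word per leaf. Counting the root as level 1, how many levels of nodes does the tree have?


In a balanced binary tree with n leaves the deepest leaf is ceil(log2(n)) edges below the root,
so counting node levels inclusive of root and leaves gives ceil(log2(n)) + 1 levels.
log2(177) = 7.4676
ceil(7.4676) = 8
levels = 8 + 1 = 9

9


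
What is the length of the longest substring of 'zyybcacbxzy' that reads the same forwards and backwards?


Scanning 'zyybcacbxzy' for palindromic substrings.
Substring at positions 3-7: 'bcacb'.
Check: reverse('bcacb') = 'bcacb' -> palindrome confirmed.
Neighbouring characters ('y' / 'x') break symmetry, so it cannot extend further.
No longer palindromic substring exists; longest length = 5

5
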